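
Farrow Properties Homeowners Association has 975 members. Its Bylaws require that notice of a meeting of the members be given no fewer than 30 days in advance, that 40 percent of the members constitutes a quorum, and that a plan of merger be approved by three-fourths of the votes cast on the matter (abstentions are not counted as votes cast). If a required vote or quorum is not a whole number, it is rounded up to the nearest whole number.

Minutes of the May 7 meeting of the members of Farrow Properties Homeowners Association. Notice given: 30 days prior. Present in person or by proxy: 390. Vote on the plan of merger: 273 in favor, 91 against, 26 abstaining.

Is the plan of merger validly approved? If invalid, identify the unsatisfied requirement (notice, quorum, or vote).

Valid — all requirements satisfied.

Notice: 30 days given; 30 required. Satisfied.
Quorum: 40% of 975 = 390; 390 present. Satisfied.
Vote: requires three-fourths of the votes cast (390 − 26 abstaining = 364); 3/4 of 364 = 273, so 273 needed; 273 in favor. Satisfied.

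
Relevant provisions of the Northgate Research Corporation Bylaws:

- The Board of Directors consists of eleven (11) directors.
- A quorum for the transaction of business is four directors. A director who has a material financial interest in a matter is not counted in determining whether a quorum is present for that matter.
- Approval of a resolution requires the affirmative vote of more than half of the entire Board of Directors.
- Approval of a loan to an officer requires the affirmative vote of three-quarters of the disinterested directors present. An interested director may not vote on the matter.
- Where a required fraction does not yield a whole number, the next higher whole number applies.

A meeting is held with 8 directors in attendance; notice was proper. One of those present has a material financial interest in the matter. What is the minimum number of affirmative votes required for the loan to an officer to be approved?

The loan to an officer requires three-fourths of the disinterested directors present (8 − 1 = 7).
3/4 of 7 = 5.25, rounded up to 6.

6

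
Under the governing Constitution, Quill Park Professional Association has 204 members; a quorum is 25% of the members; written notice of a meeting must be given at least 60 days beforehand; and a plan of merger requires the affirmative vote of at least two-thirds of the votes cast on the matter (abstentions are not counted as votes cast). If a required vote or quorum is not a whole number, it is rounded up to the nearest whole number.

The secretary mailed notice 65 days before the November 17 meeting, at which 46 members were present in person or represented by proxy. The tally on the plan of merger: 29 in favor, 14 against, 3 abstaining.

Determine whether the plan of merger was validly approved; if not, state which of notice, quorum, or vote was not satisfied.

Notice: 65 days given; 60 required. Satisfied.
Quorum: 25% of 204 = 51; 46 present. Not satisfied.
Vote: requires two-thirds of the votes cast (46 − 3 abstaining = 43); 2/3 of 43 = 28.67, rounded up to 29, so 29 needed; 29 in favor. Satisfied.

Invalid — quorum requirement not satisfied.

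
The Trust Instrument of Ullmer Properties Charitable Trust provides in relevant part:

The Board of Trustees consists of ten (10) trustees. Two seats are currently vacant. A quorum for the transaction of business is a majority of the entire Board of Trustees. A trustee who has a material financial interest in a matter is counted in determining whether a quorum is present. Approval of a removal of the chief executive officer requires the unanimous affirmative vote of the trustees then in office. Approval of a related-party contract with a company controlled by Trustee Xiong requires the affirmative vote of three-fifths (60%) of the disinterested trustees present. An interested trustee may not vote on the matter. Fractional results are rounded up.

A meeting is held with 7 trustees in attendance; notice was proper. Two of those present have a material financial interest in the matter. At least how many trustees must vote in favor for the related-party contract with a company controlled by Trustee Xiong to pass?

3

The related-party contract with a company controlled by Trustee Xiong requires three-fifths of the disinterested trustees present (7 − 2 = 5).
3/5 of 5 = 3.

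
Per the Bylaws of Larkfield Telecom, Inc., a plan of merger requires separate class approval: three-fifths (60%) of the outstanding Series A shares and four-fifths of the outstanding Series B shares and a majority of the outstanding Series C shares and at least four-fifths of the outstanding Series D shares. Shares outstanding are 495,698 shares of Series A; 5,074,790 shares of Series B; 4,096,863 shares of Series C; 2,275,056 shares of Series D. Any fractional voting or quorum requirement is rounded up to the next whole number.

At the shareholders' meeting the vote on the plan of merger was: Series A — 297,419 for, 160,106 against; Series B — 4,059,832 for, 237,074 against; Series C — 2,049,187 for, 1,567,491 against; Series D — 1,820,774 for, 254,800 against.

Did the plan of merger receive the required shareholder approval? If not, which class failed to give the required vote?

Approved — every class gave the required vote.

Series A: 3/5 of 495698 = 297418.80, rounded up to 297419; 297,419 required, 297,419 in favor — approved.
Series B: 4/5 of 5074790 = 4059832; 4,059,832 required, 4,059,832 in favor — approved.
Series C: a majority of 4096863 is 2048432; 2,048,432 required, 2,049,187 in favor — approved.
Series D: 4/5 of 2275056 = 1820044.80, rounded up to 1820045; 1,820,045 required, 1,820,774 in favor — approved.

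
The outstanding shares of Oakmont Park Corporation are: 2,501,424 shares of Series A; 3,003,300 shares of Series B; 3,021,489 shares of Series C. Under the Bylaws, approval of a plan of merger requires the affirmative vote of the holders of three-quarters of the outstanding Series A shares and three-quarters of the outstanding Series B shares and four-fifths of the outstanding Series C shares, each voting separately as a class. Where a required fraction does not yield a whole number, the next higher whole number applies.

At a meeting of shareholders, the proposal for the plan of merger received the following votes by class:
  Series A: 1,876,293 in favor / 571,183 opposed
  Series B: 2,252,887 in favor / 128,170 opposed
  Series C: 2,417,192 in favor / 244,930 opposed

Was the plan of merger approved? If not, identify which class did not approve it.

Series A: 3/4 of 2501424 = 1876068; 1,876,068 required, 1,876,293 in favor — approved.
Series B: 3/4 of 3003300 = 2252475; 2,252,475 required, 2,252,887 in favor — approved.
Series C: 4/5 of 3021489 = 2417191.20, rounded up to 2417192; 2,417,192 required, 2,417,192 in favor — approved.

Approved — every class gave the required vote.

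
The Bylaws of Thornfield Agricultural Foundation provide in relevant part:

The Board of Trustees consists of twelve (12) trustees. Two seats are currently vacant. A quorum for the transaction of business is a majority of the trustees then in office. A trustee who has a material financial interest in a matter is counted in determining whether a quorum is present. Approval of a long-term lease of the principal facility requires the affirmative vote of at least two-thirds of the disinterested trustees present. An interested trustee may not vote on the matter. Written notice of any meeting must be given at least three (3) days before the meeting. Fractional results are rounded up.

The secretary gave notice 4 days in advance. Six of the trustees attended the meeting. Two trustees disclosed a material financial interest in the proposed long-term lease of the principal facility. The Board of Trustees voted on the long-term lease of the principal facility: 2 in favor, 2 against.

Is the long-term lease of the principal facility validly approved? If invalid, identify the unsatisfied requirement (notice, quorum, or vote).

Invalid — vote requirement not satisfied.

Notice: 4 days given; 3 required (4 ≥ 3). Satisfied.
Quorum: 6 present (interested trustees count toward quorum); quorum is 6. Satisfied.
Vote: the long-term lease of the principal facility requires two-thirds of the disinterested trustees present (6 − 2 = 4). 2/3 of 4 = 2.67, rounded up to 3, so 3 affirmative votes are needed; 2 voted in favor. Not satisfied.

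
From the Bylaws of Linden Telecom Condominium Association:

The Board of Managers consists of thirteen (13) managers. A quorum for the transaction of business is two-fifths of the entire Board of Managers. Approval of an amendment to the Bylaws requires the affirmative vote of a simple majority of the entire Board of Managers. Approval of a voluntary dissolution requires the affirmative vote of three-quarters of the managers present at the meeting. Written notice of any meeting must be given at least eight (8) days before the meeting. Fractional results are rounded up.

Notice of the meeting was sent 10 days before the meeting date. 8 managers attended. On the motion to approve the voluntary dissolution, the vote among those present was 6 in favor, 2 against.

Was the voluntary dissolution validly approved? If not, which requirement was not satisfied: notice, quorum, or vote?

Valid — all requirements satisfied.

Notice: 10 days given; 8 required (10 ≥ 8). Satisfied.
Quorum: 8 present; quorum is 6. Satisfied.
Vote: the voluntary dissolution requires three-fourths of the managers present (8). 3/4 of 8 = 6, so 6 affirmative votes are needed; 6 voted in favor. Satisfied.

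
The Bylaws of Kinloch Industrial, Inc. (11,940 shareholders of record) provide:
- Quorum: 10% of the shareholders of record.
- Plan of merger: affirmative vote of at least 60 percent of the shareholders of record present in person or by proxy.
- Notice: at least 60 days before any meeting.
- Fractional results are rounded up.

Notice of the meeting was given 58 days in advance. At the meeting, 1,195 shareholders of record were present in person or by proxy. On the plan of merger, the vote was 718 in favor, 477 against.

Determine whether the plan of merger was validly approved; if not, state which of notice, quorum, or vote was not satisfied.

Notice: 58 days given; 60 required. Not satisfied.
Quorum: 10% of 11,940 = 1,194; 1,195 present. Satisfied.
Vote: requires three-fifths of those present (1,195); 3/5 of 1195 = 717, so 717 needed; 718 in favor. Satisfied.

Invalid — notice requirement not satisfied.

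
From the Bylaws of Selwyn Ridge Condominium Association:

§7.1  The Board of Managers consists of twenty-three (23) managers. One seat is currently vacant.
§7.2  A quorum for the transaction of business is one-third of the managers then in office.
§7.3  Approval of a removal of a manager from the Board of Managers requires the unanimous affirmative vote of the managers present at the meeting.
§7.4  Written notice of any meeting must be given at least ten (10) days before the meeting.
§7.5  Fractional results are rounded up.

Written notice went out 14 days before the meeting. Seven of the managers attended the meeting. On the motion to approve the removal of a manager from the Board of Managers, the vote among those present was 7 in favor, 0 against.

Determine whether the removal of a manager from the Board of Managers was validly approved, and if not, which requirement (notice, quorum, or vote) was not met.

Notice: 14 days given; 10 required (14 ≥ 10). Satisfied.
Quorum: 7 present; quorum is 8. Not satisfied.
Vote: the removal of a manager from the Board of Managers requires the unanimous vote of the managers present (7). Unanimous means all 7, so 7 affirmative votes are needed; 7 voted in favor. Satisfied. (Moot — without a quorum no business can be validly transacted.)

Invalid — quorum requirement not satisfied.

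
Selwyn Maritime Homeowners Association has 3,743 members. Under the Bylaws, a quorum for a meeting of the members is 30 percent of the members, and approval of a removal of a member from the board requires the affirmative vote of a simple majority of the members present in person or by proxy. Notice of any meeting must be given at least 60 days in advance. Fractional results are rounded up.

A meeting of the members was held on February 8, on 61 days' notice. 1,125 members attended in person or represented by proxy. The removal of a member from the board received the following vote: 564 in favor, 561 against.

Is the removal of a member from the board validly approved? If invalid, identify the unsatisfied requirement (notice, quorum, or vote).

Notice: 61 days given; 60 required. Satisfied.
Quorum: 30% of 3,743 = 1,122.90, rounded up to 1,123; 1,125 present. Satisfied.
Vote: requires a majority of those present (1,125); a majority of 1125 is 563, so 563 needed; 564 in favor. Satisfied.

Valid — all requirements satisfied.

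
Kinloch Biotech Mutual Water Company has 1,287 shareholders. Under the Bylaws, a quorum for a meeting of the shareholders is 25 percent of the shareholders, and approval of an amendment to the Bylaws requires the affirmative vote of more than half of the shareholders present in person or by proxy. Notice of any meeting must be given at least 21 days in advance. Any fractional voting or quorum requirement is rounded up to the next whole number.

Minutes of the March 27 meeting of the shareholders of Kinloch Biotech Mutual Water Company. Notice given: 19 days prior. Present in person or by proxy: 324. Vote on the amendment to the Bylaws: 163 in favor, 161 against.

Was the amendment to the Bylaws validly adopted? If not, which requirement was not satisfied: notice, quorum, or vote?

Notice: 19 days given; 21 required. Not satisfied.
Quorum: 25% of 1,287 = 321.75, rounded up to 322; 324 present. Satisfied.
Vote: requires a majority of those present (324); a majority of 324 is 163, so 163 needed; 163 in favor. Satisfied.

Invalid — notice requirement not satisfied.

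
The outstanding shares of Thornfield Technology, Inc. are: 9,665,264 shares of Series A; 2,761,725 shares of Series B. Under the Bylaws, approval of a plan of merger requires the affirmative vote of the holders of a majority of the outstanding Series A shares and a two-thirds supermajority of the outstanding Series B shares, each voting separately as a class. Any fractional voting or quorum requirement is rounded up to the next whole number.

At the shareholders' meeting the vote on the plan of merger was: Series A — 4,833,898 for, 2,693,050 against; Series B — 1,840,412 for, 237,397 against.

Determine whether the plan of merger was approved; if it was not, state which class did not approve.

Not approved — the Series B shares did not give the required vote.

Series A: a majority of 9665264 is 4832633; 4,832,633 required, 4,833,898 in favor — approved.
Series B: 2/3 of 2761725 = 1841150; 1,841,150 required, 1,840,412 in favor — not approved.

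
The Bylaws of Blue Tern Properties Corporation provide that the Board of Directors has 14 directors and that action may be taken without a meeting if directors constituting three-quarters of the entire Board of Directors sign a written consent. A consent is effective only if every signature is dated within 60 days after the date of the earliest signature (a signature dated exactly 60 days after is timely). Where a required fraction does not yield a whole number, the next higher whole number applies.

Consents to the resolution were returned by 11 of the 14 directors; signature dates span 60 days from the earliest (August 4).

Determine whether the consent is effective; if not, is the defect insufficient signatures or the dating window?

Effective — both the signature and dating-window requirements are satisfied.

Signatures required: three-quarters of 14 — 3/4 of 14 = 10.50, rounded up to 11, so 11 needed; 11 signed. Sufficient.
Dating window: the latest signature is 60 days after the earliest; the limit is 60 days. Within the window.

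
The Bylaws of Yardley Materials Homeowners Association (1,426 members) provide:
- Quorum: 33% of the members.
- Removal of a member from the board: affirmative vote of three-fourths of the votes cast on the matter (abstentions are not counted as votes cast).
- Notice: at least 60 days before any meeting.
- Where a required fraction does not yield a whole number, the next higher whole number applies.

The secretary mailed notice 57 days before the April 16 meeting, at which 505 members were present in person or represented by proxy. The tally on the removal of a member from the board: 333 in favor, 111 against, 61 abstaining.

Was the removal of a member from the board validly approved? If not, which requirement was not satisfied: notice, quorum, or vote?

Notice: 57 days given; 60 required. Not satisfied.
Quorum: 33% of 1,426 = 470.58, rounded up to 471; 505 present. Satisfied.
Vote: requires three-fourths of the votes cast (505 − 61 abstaining = 444); 3/4 of 444 = 333, so 333 needed; 333 in favor. Satisfied.

Invalid — notice requirement not satisfied.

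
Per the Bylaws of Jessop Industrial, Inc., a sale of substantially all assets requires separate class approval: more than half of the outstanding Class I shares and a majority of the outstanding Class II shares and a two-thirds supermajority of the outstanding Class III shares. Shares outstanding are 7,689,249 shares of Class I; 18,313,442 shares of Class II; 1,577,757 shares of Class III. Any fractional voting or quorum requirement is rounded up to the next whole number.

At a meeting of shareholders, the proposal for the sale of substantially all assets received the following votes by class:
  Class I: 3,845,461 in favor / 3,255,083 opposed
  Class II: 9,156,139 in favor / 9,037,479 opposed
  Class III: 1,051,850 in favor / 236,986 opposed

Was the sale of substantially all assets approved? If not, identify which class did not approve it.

Not approved — the Class II shares did not give the required vote.

Class I: a majority of 7689249 is 3844625; 3,844,625 required, 3,845,461 in favor — approved.
Class II: a majority of 18313442 is 9156722; 9,156,722 required, 9,156,139 in favor — not approved.
Class III: 2/3 of 1577757 = 1051838; 1,051,838 required, 1,051,850 in favor — approved.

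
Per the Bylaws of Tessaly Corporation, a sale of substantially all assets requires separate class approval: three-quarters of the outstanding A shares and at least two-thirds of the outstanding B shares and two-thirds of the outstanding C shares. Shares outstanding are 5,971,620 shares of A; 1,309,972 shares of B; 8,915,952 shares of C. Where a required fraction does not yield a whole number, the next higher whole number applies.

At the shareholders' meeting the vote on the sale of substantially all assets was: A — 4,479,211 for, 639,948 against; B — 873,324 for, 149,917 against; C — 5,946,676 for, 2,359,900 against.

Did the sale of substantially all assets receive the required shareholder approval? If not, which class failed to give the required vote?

A: 3/4 of 5971620 = 4478715; 4,478,715 required, 4,479,211 in favor — approved.
B: 2/3 of 1309972 = 873314.67, rounded up to 873315; 873,315 required, 873,324 in favor — approved.
C: 2/3 of 8915952 = 5943968; 5,943,968 required, 5,946,676 in favor — approved.

Approved — every class gave the required vote.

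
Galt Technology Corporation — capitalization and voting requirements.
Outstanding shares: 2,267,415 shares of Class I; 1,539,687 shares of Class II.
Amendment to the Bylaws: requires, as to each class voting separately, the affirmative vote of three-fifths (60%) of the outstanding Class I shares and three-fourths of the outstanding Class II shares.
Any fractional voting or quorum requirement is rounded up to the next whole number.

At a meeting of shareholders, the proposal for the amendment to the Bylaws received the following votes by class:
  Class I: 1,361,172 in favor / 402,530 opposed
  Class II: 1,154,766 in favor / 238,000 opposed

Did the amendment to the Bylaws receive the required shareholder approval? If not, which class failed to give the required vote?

Class I: 3/5 of 2267415 = 1360449; 1,360,449 required, 1,361,172 in favor — approved.
Class II: 3/4 of 1539687 = 1154765.25, rounded up to 1154766; 1,154,766 required, 1,154,766 in favor — approved.

Approved — every class gave the required vote.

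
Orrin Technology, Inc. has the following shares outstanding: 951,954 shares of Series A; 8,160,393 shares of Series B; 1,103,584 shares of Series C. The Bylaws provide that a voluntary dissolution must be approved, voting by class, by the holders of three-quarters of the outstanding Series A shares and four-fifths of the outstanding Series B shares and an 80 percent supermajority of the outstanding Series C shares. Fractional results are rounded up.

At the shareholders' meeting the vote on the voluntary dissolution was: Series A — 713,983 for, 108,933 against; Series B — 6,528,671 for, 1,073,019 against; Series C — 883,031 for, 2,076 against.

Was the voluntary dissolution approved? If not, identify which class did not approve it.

Approved — every class gave the required vote.

Series A: 3/4 of 951954 = 713965.50, rounded up to 713966; 713,966 required, 713,983 in favor — approved.
Series B: 4/5 of 8160393 = 6528314.40, rounded up to 6528315; 6,528,315 required, 6,528,671 in favor — approved.
Series C: 4/5 of 1103584 = 882867.20, rounded up to 882868; 882,868 required, 883,031 in favor — approved.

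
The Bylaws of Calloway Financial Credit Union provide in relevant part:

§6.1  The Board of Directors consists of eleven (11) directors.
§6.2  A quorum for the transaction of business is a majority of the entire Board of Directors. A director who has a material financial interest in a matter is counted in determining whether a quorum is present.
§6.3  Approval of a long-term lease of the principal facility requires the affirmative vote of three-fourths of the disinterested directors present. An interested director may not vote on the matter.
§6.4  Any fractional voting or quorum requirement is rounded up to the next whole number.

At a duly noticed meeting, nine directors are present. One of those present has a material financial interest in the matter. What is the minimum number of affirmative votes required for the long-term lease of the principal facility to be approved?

The long-term lease of the principal facility requires three-fourths of the disinterested directors present (9 − 1 = 8).
3/4 of 8 = 6.

6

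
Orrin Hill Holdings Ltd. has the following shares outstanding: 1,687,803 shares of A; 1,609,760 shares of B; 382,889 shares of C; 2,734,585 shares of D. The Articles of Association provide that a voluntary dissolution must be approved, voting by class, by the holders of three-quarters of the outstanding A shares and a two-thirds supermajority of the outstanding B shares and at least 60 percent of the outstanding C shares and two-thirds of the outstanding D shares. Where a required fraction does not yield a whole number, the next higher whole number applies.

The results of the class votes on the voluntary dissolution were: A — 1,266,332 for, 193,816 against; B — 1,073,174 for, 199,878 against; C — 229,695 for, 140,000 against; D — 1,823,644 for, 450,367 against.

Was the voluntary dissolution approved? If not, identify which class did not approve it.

A: 3/4 of 1687803 = 1265852.25, rounded up to 1265853; 1,265,853 required, 1,266,332 in favor — approved.
B: 2/3 of 1609760 = 1073173.33, rounded up to 1073174; 1,073,174 required, 1,073,174 in favor — approved.
C: 3/5 of 382889 = 229733.40, rounded up to 229734; 229,734 required, 229,695 in favor — not approved.
D: 2/3 of 2734585 = 1823056.67, rounded up to 1823057; 1,823,057 required, 1,823,644 in favor — approved.

Not approved — the C shares did not give the required vote.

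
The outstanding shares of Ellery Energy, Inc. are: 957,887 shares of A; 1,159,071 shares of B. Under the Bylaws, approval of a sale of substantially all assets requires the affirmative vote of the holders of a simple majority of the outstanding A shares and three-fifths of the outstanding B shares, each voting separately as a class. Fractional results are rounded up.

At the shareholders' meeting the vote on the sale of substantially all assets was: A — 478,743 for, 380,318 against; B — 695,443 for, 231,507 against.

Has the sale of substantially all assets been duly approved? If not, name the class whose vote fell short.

A: a majority of 957887 is 478944; 478,944 required, 478,743 in favor — not approved.
B: 3/5 of 1159071 = 695442.60, rounded up to 695443; 695,443 required, 695,443 in favor — approved.

Not approved — the A shares did not give the required vote.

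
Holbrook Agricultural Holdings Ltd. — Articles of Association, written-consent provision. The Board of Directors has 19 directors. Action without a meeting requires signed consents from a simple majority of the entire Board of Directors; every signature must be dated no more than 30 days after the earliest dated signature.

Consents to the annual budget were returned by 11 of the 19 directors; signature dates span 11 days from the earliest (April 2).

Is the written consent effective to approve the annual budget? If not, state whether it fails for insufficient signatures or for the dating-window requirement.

Effective — both the signature and dating-window requirements are satisfied.

Signatures required: a simple majority of 19 — a majority of 19 is 10, so 10 needed; 11 signed. Sufficient.
Dating window: the latest signature is 11 days after the earliest; the limit is 30 days. Within the window.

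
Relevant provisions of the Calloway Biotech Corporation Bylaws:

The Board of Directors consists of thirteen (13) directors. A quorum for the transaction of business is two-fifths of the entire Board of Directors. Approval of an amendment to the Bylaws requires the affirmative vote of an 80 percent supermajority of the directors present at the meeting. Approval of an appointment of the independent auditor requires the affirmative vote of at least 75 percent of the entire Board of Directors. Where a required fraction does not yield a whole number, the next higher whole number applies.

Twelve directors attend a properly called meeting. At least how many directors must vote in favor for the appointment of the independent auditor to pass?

10

The appointment of the independent auditor requires three-fourths of the entire Board of Directors (13).
3/4 of 13 = 9.75, rounded up to 10.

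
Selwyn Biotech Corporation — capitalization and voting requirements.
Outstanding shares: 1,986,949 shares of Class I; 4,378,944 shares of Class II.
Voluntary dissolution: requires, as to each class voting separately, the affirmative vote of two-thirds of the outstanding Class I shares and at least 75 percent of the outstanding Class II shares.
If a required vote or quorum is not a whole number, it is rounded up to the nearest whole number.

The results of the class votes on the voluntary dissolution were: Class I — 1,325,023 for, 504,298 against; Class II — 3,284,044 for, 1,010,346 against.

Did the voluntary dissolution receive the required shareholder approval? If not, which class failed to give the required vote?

Not approved — the Class II shares did not give the required vote.

Class I: 2/3 of 1986949 = 1324632.67, rounded up to 1324633; 1,324,633 required, 1,325,023 in favor — approved.
Class II: 3/4 of 4378944 = 3284208; 3,284,208 required, 3,284,044 in favor — not approved.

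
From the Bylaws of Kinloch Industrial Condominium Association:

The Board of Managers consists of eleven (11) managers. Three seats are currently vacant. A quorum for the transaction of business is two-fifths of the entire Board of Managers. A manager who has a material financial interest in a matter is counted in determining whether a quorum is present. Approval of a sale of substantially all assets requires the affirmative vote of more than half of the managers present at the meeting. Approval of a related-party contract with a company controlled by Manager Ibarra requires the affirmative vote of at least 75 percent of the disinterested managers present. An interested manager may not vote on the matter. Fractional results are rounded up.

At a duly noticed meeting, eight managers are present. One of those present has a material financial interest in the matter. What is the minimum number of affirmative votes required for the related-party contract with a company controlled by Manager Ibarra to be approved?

The related-party contract with a company controlled by Manager Ibarra requires three-fourths of the disinterested managers present (8 − 1 = 7).
3/4 of 7 = 5.25, rounded up to 6.

6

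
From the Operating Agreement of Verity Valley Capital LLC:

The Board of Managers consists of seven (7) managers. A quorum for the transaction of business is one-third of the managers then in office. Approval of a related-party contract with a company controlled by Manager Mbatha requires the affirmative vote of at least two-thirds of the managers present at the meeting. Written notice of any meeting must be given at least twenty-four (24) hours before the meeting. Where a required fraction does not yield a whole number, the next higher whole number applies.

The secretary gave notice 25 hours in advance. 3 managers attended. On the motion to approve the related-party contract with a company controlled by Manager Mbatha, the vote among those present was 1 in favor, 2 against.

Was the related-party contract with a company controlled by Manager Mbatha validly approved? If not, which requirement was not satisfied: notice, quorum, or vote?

Notice: 25 hours given; 24 required (25 ≥ 24). Satisfied.
Quorum: 3 present; quorum is 3. Satisfied.
Vote: the related-party contract with a company controlled by Manager Mbatha requires two-thirds of the managers present (3). 2/3 of 3 = 2, so 2 affirmative votes are needed; 1 voted in favor. Not satisfied.

Invalid — vote requirement not satisfied.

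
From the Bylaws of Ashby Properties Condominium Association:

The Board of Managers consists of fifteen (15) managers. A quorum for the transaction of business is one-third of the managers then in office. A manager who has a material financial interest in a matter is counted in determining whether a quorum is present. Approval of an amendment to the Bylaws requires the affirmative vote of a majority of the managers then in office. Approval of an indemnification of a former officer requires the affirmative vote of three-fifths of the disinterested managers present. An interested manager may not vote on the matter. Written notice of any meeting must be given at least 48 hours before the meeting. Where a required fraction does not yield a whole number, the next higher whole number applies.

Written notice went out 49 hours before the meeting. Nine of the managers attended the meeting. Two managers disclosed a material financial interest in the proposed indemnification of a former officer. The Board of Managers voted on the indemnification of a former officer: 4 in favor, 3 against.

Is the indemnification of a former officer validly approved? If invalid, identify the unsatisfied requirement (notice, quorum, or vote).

Invalid — vote requirement not satisfied.

Notice: 49 hours given; 48 required (49 ≥ 48). Satisfied.
Quorum: 9 present (interested managers count toward quorum); quorum is 5. Satisfied.
Vote: the indemnification of a former officer requires three-fifths of the disinterested managers present (9 − 2 = 7). 3/5 of 7 = 4.20, rounded up to 5, so 5 affirmative votes are needed; 4 voted in favor. Not satisfied.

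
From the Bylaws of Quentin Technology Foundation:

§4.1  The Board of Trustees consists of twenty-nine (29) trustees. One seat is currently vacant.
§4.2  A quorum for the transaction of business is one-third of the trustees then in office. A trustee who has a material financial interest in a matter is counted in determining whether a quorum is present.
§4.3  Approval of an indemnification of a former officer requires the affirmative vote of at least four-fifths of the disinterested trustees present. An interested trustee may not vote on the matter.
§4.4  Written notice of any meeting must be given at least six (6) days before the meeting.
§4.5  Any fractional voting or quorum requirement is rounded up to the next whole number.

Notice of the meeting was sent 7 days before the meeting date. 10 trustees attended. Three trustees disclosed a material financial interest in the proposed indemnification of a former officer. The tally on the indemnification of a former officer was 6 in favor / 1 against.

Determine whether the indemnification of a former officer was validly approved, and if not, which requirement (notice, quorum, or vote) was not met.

Notice: 7 days given; 6 required (7 ≥ 6). Satisfied.
Quorum: 10 present (interested trustees count toward quorum); quorum is 10. Satisfied.
Vote: the indemnification of a former officer requires four-fifths of the disinterested trustees present (10 − 3 = 7). 4/5 of 7 = 5.60, rounded up to 6, so 6 affirmative votes are needed; 6 voted in favor. Satisfied.

Valid — all requirements satisfied.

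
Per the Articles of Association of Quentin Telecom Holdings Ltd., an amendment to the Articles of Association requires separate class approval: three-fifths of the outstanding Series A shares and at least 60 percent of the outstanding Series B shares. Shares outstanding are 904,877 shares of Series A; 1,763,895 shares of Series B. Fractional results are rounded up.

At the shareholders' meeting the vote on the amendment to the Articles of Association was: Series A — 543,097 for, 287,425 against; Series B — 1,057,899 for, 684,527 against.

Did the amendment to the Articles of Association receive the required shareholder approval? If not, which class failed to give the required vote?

Not approved — the Series B shares did not give the required vote.

Series A: 3/5 of 904877 = 542926.20, rounded up to 542927; 542,927 required, 543,097 in favor — approved.
Series B: 3/5 of 1763895 = 1058337; 1,058,337 required, 1,057,899 in favor — not approved.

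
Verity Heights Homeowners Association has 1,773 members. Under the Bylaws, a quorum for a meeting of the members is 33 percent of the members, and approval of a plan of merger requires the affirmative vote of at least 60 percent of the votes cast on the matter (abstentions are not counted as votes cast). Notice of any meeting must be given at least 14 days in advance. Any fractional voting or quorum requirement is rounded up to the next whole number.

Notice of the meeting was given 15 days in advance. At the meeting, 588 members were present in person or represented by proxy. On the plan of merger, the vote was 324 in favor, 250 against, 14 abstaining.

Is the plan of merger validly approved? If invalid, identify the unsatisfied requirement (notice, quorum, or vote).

Invalid — vote requirement not satisfied.

Notice: 15 days given; 14 required. Satisfied.
Quorum: 33% of 1,773 = 585.09, rounded up to 586; 588 present. Satisfied.
Vote: requires three-fifths of the votes cast (588 − 14 abstaining = 574); 3/5 of 574 = 344.40, rounded up to 345, so 345 needed; 324 in favor. Not satisfied.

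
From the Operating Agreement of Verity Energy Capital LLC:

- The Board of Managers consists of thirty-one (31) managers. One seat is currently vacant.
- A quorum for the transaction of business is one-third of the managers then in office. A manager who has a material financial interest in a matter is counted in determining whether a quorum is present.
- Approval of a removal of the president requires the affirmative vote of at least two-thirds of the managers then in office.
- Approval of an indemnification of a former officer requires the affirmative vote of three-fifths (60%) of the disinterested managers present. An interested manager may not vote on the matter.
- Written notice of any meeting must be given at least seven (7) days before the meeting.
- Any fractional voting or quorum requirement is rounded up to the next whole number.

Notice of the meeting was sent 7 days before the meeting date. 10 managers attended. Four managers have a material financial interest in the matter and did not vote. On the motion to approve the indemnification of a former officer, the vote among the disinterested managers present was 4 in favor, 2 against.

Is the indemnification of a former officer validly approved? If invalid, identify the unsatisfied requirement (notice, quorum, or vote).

Notice: 7 days given; 7 required (7 ≥ 7). Satisfied.
Quorum: 10 present (interested managers count toward quorum); quorum is 10. Satisfied.
Vote: the indemnification of a former officer requires three-fifths of the disinterested managers present (10 − 4 = 6). 3/5 of 6 = 3.60, rounded up to 4, so 4 affirmative votes are needed; 4 voted in favor. Satisfied.

Valid — all requirements satisfied.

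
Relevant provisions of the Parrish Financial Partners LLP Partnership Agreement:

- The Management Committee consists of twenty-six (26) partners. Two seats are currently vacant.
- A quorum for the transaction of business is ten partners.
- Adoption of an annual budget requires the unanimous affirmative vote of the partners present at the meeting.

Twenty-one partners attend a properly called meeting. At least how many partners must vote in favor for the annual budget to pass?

21

The annual budget requires the unanimous vote of the partners present (21).
Unanimous means all 21.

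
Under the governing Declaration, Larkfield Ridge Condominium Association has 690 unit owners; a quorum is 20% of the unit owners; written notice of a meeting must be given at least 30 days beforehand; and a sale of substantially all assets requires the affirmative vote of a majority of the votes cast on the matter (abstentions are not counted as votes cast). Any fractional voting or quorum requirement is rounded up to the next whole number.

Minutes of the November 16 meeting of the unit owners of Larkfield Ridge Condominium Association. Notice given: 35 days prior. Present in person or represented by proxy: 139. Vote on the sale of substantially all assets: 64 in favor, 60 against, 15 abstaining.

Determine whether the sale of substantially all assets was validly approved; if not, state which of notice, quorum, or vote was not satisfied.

Valid — all requirements satisfied.

Notice: 35 days given; 30 required. Satisfied.
Quorum: 20% of 690 = 138; 139 present. Satisfied.
Vote: requires a majority of the votes cast (139 − 15 abstaining = 124); a majority of 124 is 63, so 63 needed; 64 in favor. Satisfied.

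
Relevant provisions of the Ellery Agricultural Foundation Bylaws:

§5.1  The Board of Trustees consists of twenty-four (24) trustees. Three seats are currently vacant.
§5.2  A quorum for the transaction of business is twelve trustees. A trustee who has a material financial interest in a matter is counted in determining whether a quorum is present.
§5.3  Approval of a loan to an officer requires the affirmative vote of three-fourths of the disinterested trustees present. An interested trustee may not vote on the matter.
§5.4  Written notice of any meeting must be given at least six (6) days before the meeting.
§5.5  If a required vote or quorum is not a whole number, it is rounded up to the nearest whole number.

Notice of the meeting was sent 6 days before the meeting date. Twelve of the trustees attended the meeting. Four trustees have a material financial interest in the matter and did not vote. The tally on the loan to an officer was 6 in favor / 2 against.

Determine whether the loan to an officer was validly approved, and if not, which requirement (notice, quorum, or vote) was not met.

Notice: 6 days given; 6 required (6 ≥ 6). Satisfied.
Quorum: 12 present (interested trustees count toward quorum); quorum is 12. Satisfied.
Vote: the loan to an officer requires three-fourths of the disinterested trustees present (12 − 4 = 8). 3/4 of 8 = 6, so 6 affirmative votes are needed; 6 voted in favor. Satisfied.

Valid — all requirements satisfied.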